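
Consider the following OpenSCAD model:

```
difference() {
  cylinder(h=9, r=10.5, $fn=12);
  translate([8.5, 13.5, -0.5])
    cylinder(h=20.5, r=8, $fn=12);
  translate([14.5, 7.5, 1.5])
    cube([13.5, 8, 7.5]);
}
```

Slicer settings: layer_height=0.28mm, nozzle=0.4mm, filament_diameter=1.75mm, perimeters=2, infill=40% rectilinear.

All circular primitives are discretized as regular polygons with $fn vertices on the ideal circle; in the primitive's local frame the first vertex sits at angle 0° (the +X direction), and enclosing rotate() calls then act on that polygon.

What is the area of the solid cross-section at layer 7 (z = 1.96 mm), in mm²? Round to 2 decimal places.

At z = 1.96 mm: the r=10.5 cylinder gives a regular 12-gon of circumradius 10.5 (constant along its height) (area = (12/2)·10.500²·sin(360°/12) = 330.75 mm²); the r=8 cylinder at (8.5, 13.5) contributes a regular 12-gon of circumradius 8 (area = (12/2)·8.000²·sin(360°/12) = 192.00 mm²); the cube at (14.5, 7.5) (footprint 13.5×8) is included at this height (area 108.00 mm²); Subtracting the remaining from the first: starting from the r=10.5 cylinder (330.75 mm²), the r=8 cylinder at (8.5, 13.5) partially overlaps it — only the 11.95 mm² overlap (of its 192.00 mm²) is removed, clipping the outline; the 13.5×8 cube at (14.5, 7.5) misses the remaining region (no effect) — area = 318.80 mm². Overall, the cross-section is a single solid region. Net area = 318.80 mm².

318.80 mm²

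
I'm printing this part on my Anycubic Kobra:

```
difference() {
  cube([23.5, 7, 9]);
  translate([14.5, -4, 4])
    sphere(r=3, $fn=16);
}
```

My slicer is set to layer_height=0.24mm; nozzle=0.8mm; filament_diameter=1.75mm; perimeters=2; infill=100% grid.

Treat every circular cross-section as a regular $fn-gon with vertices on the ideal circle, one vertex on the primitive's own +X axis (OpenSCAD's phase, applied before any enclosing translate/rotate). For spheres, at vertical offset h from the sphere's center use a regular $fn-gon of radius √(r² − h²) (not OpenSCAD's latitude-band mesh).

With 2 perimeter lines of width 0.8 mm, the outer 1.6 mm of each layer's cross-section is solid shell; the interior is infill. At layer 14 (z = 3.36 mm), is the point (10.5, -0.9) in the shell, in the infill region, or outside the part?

At z = 3.36 mm: the cube is present — its section is the full 23.5×7 rectangle; the r=3 sphere at (14.5, -4) slices to a regular 16-gon of circumradius 2.931 (√(r²−h²) with h=0.64 from center); Taking the first minus the rest: starting from the 23.5×7 cube, the r=3 sphere at (14.5, -4) misses the remaining region (no effect) — 1 connected region. Overall, the cross-section is a single solid region. The nearest boundary edge runs (23.50, 0.00)→(0.00, 0.00); distance from the point to it = 0.90 mm. The point is not inside any of the regions above, so it lies outside the cross-section (0.90 mm from the nearest boundary).

outside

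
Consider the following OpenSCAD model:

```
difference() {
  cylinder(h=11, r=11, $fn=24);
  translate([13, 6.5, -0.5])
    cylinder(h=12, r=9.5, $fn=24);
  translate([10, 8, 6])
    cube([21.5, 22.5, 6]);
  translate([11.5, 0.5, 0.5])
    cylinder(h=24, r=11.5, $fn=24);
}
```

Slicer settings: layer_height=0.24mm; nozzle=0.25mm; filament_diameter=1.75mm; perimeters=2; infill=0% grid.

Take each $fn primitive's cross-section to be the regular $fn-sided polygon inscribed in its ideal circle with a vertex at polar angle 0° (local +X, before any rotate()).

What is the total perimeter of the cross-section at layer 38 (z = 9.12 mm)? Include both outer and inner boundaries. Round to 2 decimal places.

At z = 9.12 mm: the r=11 cylinder gives a regular 24-gon of circumradius 11 (constant along its height) (perimeter = 2·24·11.000·sin(180°/24) = 68.92 mm); the r=9.5 cylinder at (13, 6.5) contributes a regular 24-gon of circumradius 9.5 (perimeter = 2·24·9.500·sin(180°/24) = 59.52 mm); the cube at (10, 8) (footprint 21.5×22.5) is included at this height (perimeter 88.00 mm); the r=11.5 cylinder at (11.5, 0.5) contributes a regular 24-gon of circumradius 11.5 (perimeter = 2·24·11.500·sin(180°/24) = 72.05 mm); Taking the first minus the rest: starting from the r=11 cylinder, the r=9.5 cylinder at (13, 6.5) partially overlaps it — only the 57.31 mm² overlap (of its 280.30 mm²) is removed, clipping the outline; the 21.5×22.5 cube at (10, 8) misses the remaining region (no effect); the r=11.5 cylinder at (11.5, 0.5) partially overlaps it — only the 90.39 mm² overlap (of its 410.75 mm²) is removed, clipping the outline — boundary = 67.46 mm. Overall, the cross-section is a single solid region. Total boundary length (outer) = 67.46 mm.

67.46 mm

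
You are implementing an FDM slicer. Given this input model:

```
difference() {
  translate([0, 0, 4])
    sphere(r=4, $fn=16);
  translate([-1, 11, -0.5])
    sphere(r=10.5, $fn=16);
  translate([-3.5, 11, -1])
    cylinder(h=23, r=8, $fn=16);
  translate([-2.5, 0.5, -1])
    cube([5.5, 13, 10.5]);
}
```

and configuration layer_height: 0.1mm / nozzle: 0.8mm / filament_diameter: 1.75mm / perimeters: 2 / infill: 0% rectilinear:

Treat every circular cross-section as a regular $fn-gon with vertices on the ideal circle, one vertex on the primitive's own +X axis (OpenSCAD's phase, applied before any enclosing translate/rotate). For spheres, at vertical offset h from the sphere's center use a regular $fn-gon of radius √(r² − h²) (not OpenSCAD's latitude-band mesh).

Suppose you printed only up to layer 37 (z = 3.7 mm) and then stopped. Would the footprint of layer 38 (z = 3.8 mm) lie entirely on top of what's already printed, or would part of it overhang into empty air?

Compare the two slices. At z = 3.7: the r=4 sphere contributes a regular 16-gon of circumradius √(4²−0.3²) = 3.989 (area = (16/2)·3.989²·sin(360°/16) = 48.71 mm²); the r=10.5 sphere at (-1, 11) slices to a regular 16-gon of circumradius 9.623 (√(r²−h²) with h=4.2 from center) (area = (16/2)·9.623²·sin(360°/16) = 283.52 mm²); the cylinder at (-3.5, 11): section is a regular 16-gon, circumradius r=8 (area = (16/2)·8.000²·sin(360°/16) = 195.93 mm²); the cube at (-2.5, 0.5) (footprint 5.5×13) is included at this height (area 71.50 mm²); Taking the first minus the rest: starting from the r=4 sphere (48.71 mm²), the r=10.5 sphere at (-1, 11) partially overlaps it — only the 11.01 mm² overlap (of its 283.52 mm²) is removed, clipping the outline; the r=8 cylinder at (-3.5, 11) misses the remaining region (no effect); the 5.5×13 cube at (-2.5, 0.5) partially overlaps it — only the 6.66 mm² overlap (of its 71.50 mm²) is removed, clipping the outline — area = 31.03 mm². At z = 3.8: the r=4 sphere slices to a regular 16-gon of circumradius 3.995 (√(r²−h²) with h=0.2 from center) (area = (16/2)·3.995²·sin(360°/16) = 48.86 mm²); the sphere at (-1, 11): section is a regular 16-gon, circumradius = √(r²−h²) = √(10.5²−4.3²) = 9.579 (area = (16/2)·9.579²·sin(360°/16) = 280.92 mm²); the cylinder at (-3.5, 11): section is a regular 16-gon, circumradius r=8 (area = (16/2)·8.000²·sin(360°/16) = 195.93 mm²); the 5.5×13 cube at (-2.5, 0.5) contributes its full rectangle (area 71.50 mm²); After the difference (first − rest): starting from the r=4 sphere (48.86 mm²), the r=10.5 sphere at (-1, 11) partially overlaps it — only the 10.77 mm² overlap (of its 280.92 mm²) is removed, clipping the outline; the r=8 cylinder at (-3.5, 11) misses the remaining region (no effect); the 5.5×13 cube at (-2.5, 0.5) partially overlaps it — only the 6.91 mm² overlap (of its 71.50 mm²) is removed, clipping the outline — area = 31.19 mm². Checking containment: the cross-section at z = 3.8 is a subset of the cross-section at z = 3.7.

entirely on top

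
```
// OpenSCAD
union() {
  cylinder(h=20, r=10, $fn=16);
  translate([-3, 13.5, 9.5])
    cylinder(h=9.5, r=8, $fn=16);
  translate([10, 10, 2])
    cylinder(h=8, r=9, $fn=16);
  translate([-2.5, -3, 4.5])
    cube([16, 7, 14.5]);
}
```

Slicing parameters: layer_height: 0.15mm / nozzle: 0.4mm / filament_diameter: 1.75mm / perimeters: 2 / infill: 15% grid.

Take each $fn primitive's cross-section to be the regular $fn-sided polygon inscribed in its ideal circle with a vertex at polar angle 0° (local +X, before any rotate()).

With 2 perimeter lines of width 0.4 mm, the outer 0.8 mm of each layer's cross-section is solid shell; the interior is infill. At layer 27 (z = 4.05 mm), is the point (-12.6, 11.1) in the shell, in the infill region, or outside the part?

At z = 4.05 mm: the r=10 cylinder contributes a regular 16-gon of circumradius 10; the cylinder at (-3, 13.5) is absent (z outside [9.5, 19]); the r=9 cylinder at (10, 10) gives a regular 16-gon of circumradius 9 (constant along its height); the cube at (-2.5, -3) is absent (z outside [4.5, 19]); Merging all regions: the regions partially overlap (shared area 38.74 mm²), so overlapping operands fuse into one piece — 1 connected region. Overall, the cross-section is a single solid region. The nearest boundary edge runs (-9.24, 3.83)→(-7.07, 7.07); distance from the point to it = 6.84 mm. The point is not inside any of the regions above, so it lies outside the cross-section (6.84 mm from the nearest boundary).

outside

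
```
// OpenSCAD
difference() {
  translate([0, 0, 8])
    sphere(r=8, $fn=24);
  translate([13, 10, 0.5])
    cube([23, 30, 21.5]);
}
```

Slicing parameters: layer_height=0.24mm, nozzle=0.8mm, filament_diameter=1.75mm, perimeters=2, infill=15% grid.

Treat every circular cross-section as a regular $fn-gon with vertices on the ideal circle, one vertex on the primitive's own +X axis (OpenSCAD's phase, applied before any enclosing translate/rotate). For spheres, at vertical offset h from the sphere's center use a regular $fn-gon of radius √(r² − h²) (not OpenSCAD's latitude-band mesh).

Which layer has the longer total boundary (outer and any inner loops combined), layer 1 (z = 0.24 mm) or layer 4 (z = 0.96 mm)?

Layer 1 (z = 0.24): the r=8 sphere slices to a regular 24-gon of circumradius 1.945 (√(r²−h²) with h=7.76 from center) (perimeter = 2·24·1.945·sin(180°/24) = 12.18 mm); the cube at (13, 10) is not intersected at this z (z outside [0.5, 22]); Subtracting the remaining from the first: none of the subtracted shapes is present at this height, so the r=8 sphere is unchanged — boundary = 12.18 mm. So its perimeter = 12.18 mm. Layer 4 (z = 0.96): the sphere: section is a regular 24-gon, circumradius = √(r²−h²) = √(8²−7.04²) = 3.800 (perimeter = 2·24·3.800·sin(180°/24) = 23.81 mm); the 23×30 cube at (13, 10) contributes its full rectangle (perimeter 106.00 mm); After the difference (first − rest): starting from the r=8 sphere, the 23×30 cube at (13, 10) misses the remaining region (no effect) — boundary = 23.81 mm. So its perimeter = 23.81 mm. Layer 4 is larger (23.81 vs 12.18 mm).

layer 4 (z = 0.96 mm)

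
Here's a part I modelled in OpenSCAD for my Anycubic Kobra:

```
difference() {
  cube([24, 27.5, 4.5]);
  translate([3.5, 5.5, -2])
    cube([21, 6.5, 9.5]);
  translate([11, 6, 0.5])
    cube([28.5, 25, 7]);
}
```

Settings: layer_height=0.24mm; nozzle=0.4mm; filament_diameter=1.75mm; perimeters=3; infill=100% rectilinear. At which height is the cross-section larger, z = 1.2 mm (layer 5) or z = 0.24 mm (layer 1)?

Layer 5 (z = 1.2): the 24×27.5 cube contributes its full rectangle (area 660.00 mm²); the cube at (3.5, 5.5) is present — its section is the full 21×6.5 rectangle (area 136.50 mm²); the cube at (11, 6) (footprint 28.5×25) is included at this height (area 712.50 mm²); Subtracting the remaining from the first: starting from the 24×27.5 cube (660.00 mm²), the 21×6.5 cube at (3.5, 5.5) partially overlaps it — only the 133.25 mm² overlap (of its 136.50 mm²) is removed, clipping the outline; the 28.5×25 cube at (11, 6) partially overlaps it — only the 201.50 mm² overlap (of its 712.50 mm²) is removed, clipping the outline — area = 325.25 mm². So its area = 325.25 mm². Layer 1 (z = 0.24): the cube (footprint 24×27.5) is included at this height (area 660.00 mm²); the 21×6.5 cube at (3.5, 5.5) contributes its full rectangle (area 136.50 mm²); the cube at (11, 6) is absent (z outside [0.5, 7.5]); After the difference (first − rest): starting from the 24×27.5 cube (660.00 mm²), the 21×6.5 cube at (3.5, 5.5) partially overlaps it — only the 133.25 mm² overlap (of its 136.50 mm²) is removed, clipping the outline — area = 526.75 mm². So its area = 526.75 mm². Layer 1 is larger (526.75 vs 325.25 mm²).

layer 1 (z = 0.24 mm)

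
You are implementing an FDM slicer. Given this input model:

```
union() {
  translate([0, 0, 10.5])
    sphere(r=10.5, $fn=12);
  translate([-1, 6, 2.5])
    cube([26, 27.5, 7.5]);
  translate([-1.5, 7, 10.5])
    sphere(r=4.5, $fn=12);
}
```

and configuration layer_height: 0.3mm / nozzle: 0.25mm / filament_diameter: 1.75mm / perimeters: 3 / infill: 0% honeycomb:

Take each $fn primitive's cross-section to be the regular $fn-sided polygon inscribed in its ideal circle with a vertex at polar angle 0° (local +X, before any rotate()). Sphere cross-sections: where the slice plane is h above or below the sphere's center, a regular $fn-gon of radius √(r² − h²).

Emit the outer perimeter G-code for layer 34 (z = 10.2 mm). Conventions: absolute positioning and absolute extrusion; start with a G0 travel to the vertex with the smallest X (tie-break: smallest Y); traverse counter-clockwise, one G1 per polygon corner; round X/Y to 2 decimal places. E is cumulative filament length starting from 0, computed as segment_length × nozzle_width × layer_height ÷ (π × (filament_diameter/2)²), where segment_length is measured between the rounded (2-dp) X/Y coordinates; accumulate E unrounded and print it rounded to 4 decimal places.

G0 X-10.50 Y0.00 Z10.20
G1 X-9.09 Y-5.25 E0.1695
G1 X-5.25 Y-9.09 E0.3388
G1 X0.00 Y-10.50 E0.5083
G1 X5.25 Y-9.09 E0.6778
G1 X9.09 Y-5.25 E0.8472
G1 X10.50 Y0.00 E1.0167
G1 X9.09 Y5.25 E1.1862
G1 X5.25 Y9.09 E1.3555
G1 X1.55 Y10.08 E1.4749
G1 X0.74 Y10.89 E1.5107
G1 X-1.50 Y11.49 E1.5830
G1 X-3.74 Y10.89 E1.6553
G1 X-5.39 Y9.24 E1.7280
G1 X-5.50 Y8.84 E1.7410
G1 X-9.09 Y5.25 E1.8993
G1 X-10.50 Y0.00 E2.0688

At z = 10.2 mm: the r=10.5 sphere contributes a regular 12-gon of circumradius √(10.5²−0.3²) = 10.496; the cube at (-1, 6) is not intersected at this z (z outside [2.5, 10]); the r=4.5 sphere at (-1.5, 7) contributes a regular 12-gon of circumradius √(4.5²−0.3²) = 4.490; Combining (union): the regions partially overlap (shared area 53.84 mm²), so overlapping operands fuse into one piece — 1 connected region. The outline is a single polygon with 16 vertices. Extrusion per mm of travel: 0.25 × 0.3 / (π × 0.875²) = 0.031181. Accumulating E over each segment gives final E = 2.0688.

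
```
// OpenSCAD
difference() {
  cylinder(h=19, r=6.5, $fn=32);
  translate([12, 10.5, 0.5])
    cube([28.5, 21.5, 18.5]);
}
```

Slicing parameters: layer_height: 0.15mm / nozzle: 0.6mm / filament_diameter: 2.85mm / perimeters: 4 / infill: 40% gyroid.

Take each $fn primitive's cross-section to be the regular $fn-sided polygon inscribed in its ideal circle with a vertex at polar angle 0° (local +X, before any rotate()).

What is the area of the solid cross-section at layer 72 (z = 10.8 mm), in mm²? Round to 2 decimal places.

131.88 mm²

At z = 10.8 mm: the r=6.5 cylinder gives a regular 32-gon of circumradius 6.5 (constant along its height) (area = (32/2)·6.500²·sin(360°/32) = 131.88 mm²); the cube at (12, 10.5) is present — its section is the full 28.5×21.5 rectangle (area 612.75 mm²); After the difference (first − rest): starting from the r=6.5 cylinder (131.88 mm²), the 28.5×21.5 cube at (12, 10.5) misses the remaining region (no effect) — area = 131.88 mm². Overall, the cross-section is a single solid region. Net area = 131.88 mm².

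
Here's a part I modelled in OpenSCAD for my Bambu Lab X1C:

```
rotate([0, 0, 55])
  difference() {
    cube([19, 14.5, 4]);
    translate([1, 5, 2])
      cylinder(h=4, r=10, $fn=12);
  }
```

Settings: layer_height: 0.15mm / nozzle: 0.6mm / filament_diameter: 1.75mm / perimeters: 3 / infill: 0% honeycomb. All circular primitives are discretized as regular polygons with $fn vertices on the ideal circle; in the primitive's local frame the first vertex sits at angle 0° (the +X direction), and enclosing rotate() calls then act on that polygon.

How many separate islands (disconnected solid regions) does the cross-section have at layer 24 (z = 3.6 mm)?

At z = 3.6 mm: the 19×14.5 cube contributes its full rectangle; the r=10 cylinder at (1, 5) gives a regular 12-gon of circumradius 10 (constant along its height); Subtracting the remaining from the first: starting from the 19×14.5 cube, the r=10 cylinder at (1, 5) partially overlaps it — only the 135.68 mm² overlap (of its 300.00 mm²) is removed, clipping the outline — 1 connected region; (rotated 55° about Z; rotation is an isometry so areas/perimeters/island counts are preserved). Overall, the cross-section is a single solid region. Island count = 1.

1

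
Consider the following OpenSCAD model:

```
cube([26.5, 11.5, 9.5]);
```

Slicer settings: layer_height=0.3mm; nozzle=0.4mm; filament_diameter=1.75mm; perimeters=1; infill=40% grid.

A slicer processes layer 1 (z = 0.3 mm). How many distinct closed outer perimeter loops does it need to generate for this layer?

At z = 0.3 mm: the cube (footprint 26.5×11.5) is included at this height. The result has 1 disconnected region.

1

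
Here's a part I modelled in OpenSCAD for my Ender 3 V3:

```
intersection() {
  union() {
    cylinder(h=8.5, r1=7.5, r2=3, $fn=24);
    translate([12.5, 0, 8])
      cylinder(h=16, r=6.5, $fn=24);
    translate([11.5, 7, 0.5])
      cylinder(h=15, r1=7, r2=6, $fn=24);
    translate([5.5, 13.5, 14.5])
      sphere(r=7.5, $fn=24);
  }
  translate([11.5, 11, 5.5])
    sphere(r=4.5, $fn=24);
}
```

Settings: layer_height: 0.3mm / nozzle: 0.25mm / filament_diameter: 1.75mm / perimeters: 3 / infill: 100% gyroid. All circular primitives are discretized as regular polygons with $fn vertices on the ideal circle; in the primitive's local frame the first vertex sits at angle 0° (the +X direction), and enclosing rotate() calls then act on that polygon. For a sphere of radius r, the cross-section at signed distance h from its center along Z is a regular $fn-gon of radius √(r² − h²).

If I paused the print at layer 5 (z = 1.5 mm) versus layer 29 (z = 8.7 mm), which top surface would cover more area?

Layer 5 (z = 1.5): the cone: at t=0.176 of its height the radius interpolates to r₁+(r₂−r₁)t = 6.706, giving a regular 24-gon of that circumradius (area = (24/2)·6.706²·sin(360°/24) = 139.67 mm²); the cylinder at (12.5, 0) is absent (z outside [8, 24]); the cone at (11.5, 7) (r1=7→r2=6) has section circumradius 6.933 here — a regular 24-gon (area = (24/2)·6.933²·sin(360°/24) = 149.30 mm²); the sphere at (5.5, 13.5) does not reach this height (|z−center|=13.000 > r=7.5); Merging all regions: the regions partially overlap — summed areas 288.97 mm² minus the doubly-counted overlap 0.12 mm² gives 288.85 mm² — area = 288.85 mm²; the r=4.5 sphere at (11.5, 11) slices to a regular 24-gon of circumradius 2.062 (√(r²−h²) with h=4 from center) (area = (24/2)·2.062²·sin(360°/24) = 13.20 mm²); Keeping only the common overlap: the r=4.5 sphere at (11.5, 11) lies inside that combined region, so the common part is the r=4.5 sphere at (11.5, 11) itself — area = 13.20 mm². So its area = 13.20 mm². Layer 29 (z = 8.7): the cone does not reach this height (z outside [0, 8.5]); the r=6.5 cylinder at (12.5, 0) contributes a regular 24-gon of circumradius 6.5 (area = (24/2)·6.500²·sin(360°/24) = 131.22 mm²); the cone at (11.5, 7): at t=0.547 of its height the radius interpolates to r₁+(r₂−r₁)t = 6.453, giving a regular 24-gon of that circumradius (area = (24/2)·6.453²·sin(360°/24) = 129.34 mm²); the r=7.5 sphere at (5.5, 13.5) slices to a regular 24-gon of circumradius 4.755 (√(r²−h²) with h=5.8 from center) (area = (24/2)·4.755²·sin(360°/24) = 70.22 mm²); Combining (union): the regions partially overlap — summed areas 330.79 mm² minus the doubly-counted overlap 54.50 mm² gives 276.29 mm² — area = 276.29 mm²; the sphere at (11.5, 11): section is a regular 24-gon, circumradius = √(r²−h²) = √(4.5²−3.2²) = 3.164 (area = (24/2)·3.164²·sin(360°/24) = 31.09 mm²); After intersecting: the r=4.5 sphere at (11.5, 11) partially overlaps the result so far; clipping to the common part keeps 28.91 mm² — area = 28.91 mm². So its area = 28.91 mm². Layer 29 is larger (28.91 vs 13.20 mm²).

layer 29 (z = 8.7 mm)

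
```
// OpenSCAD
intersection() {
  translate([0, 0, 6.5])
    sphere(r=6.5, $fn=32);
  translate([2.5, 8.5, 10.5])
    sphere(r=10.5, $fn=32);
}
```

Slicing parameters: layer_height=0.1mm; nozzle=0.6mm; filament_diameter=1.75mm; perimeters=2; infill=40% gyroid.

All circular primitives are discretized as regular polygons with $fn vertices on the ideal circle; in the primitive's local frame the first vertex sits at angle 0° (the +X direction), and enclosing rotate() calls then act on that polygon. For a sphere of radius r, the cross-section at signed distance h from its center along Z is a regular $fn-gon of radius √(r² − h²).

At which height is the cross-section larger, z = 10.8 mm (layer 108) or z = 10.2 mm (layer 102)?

layer 102 (z = 10.2 mm)

Layer 108 (z = 10.8): the sphere: section is a regular 32-gon, circumradius = √(r²−h²) = √(6.5²−4.3²) = 4.874 (area = (32/2)·4.874²·sin(360°/32) = 74.17 mm²); the r=10.5 sphere at (2.5, 8.5) contributes a regular 32-gon of circumradius √(10.5²−0.3²) = 10.496 (area = (32/2)·10.496²·sin(360°/32) = 343.86 mm²); Keeping only the common overlap: the r=10.5 sphere at (2.5, 8.5) partially overlaps the r=6.5 sphere; clipping to the common part keeps 48.86 mm² — area = 48.86 mm². So its area = 48.86 mm². Layer 102 (z = 10.2): the r=6.5 sphere slices to a regular 32-gon of circumradius 5.344 (√(r²−h²) with h=3.7 from center) (area = (32/2)·5.344²·sin(360°/32) = 89.15 mm²); the r=10.5 sphere at (2.5, 8.5) contributes a regular 32-gon of circumradius √(10.5²−0.3²) = 10.496 (area = (32/2)·10.496²·sin(360°/32) = 343.86 mm²); Keeping only the common overlap: the r=10.5 sphere at (2.5, 8.5) partially overlaps the r=6.5 sphere; clipping to the common part keeps 56.63 mm² — area = 56.63 mm². So its area = 56.63 mm². Layer 102 is larger (56.63 vs 48.86 mm²).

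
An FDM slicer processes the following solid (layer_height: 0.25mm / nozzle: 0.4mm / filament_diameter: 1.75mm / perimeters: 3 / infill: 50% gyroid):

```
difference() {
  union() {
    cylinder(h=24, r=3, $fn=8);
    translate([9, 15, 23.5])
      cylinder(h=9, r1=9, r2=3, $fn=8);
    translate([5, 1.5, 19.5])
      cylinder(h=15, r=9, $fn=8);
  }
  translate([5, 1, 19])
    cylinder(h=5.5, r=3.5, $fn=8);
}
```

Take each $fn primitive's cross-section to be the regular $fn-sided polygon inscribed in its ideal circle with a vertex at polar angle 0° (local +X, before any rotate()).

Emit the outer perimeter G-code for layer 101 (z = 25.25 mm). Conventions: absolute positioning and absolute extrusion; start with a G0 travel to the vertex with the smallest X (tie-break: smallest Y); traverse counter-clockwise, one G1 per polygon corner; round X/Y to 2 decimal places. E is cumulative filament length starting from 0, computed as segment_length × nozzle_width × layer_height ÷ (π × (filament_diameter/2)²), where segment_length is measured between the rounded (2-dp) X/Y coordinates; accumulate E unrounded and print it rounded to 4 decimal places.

At z = 25.25 mm: the cylinder is not intersected at this z (z outside [0, 24]); the cone at (9, 15) (r1=9→r2=3) has section circumradius 7.833 here — a regular 8-gon; the r=9 cylinder at (5, 1.5) gives a regular 8-gon of circumradius 9 (constant along its height); Merging all regions: the regions partially overlap (shared area 10.03 mm²), so overlapping operands fuse into one piece — 1 connected region; the cylinder at (5, 1) is absent (z outside [19, 24.5]); After the difference (first − rest): none of the subtracted shapes is present at this height, so that combined region is unchanged — 1 connected region. The outline is a single polygon with 15 vertices. Extrusion per mm of travel: 0.4 × 0.25 / (π × 0.875²) = 0.041575. Accumulating E over each segment gives final E = 3.5822.

G0 X-4.00 Y1.50 Z25.25
G1 X-1.36 Y-4.86 E0.2863
G1 X5.00 Y-7.50 E0.5726
G1 X11.36 Y-4.86 E0.8589
G1 X14.00 Y1.50 E1.1452
G1 X11.36 Y7.86 E1.4315
G1 X11.02 Y8.00 E1.4468
G1 X14.54 Y9.46 E1.6052
G1 X16.83 Y15.00 E1.8544
G1 X14.54 Y20.54 E2.1036
G1 X9.00 Y22.83 E2.3529
G1 X3.46 Y20.54 E2.6021
G1 X1.17 Y15.00 E2.8513
G1 X3.32 Y9.80 E3.0853
G1 X-1.36 Y7.86 E3.2959
G1 X-4.00 Y1.50 E3.5822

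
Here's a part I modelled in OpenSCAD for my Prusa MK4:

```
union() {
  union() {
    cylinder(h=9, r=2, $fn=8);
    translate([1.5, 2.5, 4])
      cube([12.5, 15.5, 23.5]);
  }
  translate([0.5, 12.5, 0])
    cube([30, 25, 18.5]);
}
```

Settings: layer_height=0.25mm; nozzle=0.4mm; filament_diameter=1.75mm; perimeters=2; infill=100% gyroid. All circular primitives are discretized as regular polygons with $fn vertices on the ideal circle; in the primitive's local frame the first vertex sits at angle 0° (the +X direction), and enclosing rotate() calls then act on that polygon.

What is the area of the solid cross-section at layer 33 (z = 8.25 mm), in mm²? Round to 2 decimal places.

886.31 mm²

At z = 8.25 mm: the cylinder: section is a regular 8-gon, circumradius r=2 (area = (8/2)·2.000²·sin(360°/8) = 11.31 mm²); the cube at (1.5, 2.5) is present — its section is the full 12.5×15.5 rectangle (area 193.75 mm²); Taking the union: the 2 present regions are separate (no shared area or edge), so areas and boundary lengths simply add and each stays a separate island — area = 205.06 mm²; the 30×25 cube at (0.5, 12.5) contributes its full rectangle (area 750.00 mm²); Merging all regions: the regions partially overlap — summed areas 955.06 mm² minus the doubly-counted overlap 68.75 mm² gives 886.31 mm² — area = 886.31 mm². Overall, the cross-section has 2 separate islands. Net area = 886.31 mm².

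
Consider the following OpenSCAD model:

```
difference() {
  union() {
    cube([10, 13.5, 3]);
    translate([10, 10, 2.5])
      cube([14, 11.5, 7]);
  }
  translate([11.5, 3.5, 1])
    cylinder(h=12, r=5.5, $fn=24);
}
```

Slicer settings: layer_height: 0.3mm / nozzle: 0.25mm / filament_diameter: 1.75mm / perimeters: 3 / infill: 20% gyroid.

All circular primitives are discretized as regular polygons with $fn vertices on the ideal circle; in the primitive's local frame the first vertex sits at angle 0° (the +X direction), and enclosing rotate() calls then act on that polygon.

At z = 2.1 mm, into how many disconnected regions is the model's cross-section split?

At z = 2.1 mm: the cube is present — its section is the full 10×13.5 rectangle; the cube at (10, 10) is absent (z outside [2.5, 9.5]); Taking the union: only the 10×13.5 cube is present, so the union is just that shape — 1 connected region; the cylinder at (11.5, 3.5): section is a regular 24-gon, circumradius r=5.5; After the difference (first − rest): starting from that combined region, the r=5.5 cylinder at (11.5, 3.5) partially overlaps it — only the 27.87 mm² overlap (of its 93.95 mm²) is removed, clipping the outline — 1 connected region. The result has 1 disconnected region.

1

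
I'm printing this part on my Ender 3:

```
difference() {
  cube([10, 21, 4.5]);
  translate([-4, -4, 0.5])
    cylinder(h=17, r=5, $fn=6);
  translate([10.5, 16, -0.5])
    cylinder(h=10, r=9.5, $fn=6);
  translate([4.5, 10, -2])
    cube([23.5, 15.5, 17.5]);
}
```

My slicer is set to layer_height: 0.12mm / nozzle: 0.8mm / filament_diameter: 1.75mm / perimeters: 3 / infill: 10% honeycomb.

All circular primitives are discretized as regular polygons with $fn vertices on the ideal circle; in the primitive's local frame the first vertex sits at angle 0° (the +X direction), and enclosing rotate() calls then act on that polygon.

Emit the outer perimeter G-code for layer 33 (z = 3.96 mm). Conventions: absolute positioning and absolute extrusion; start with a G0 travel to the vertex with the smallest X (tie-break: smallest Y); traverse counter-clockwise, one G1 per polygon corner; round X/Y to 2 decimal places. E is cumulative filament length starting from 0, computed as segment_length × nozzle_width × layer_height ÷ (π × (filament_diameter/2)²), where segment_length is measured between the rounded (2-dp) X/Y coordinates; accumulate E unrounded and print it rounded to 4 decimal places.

G0 X0.00 Y0.00 Z3.96
G1 X10.00 Y0.00 E0.3991
G1 X10.00 Y7.77 E0.7092
G1 X5.75 Y7.77 E0.8789
G1 X1.00 Y16.00 E1.2581
G1 X3.89 Y21.00 E1.4886
G1 X0.00 Y21.00 E1.6439
G1 X0.00 Y0.00 E2.4820

At z = 3.96 mm: the 10×21 cube contributes its full rectangle; the r=5 cylinder at (-4, -4) gives a regular 6-gon of circumradius 5 (constant along its height); the cylinder at (10.5, 16): section is a regular 6-gon, circumradius r=9.5; the cube at (4.5, 10) is present — its section is the full 23.5×15.5 rectangle; After the difference (first − rest): starting from the 10×21 cube, the r=5 cylinder at (-4, -4) misses the remaining region (no effect); the r=9.5 cylinder at (10.5, 16) partially overlaps it — only the 92.29 mm² overlap (of its 234.48 mm²) is removed, clipping the outline; the 23.5×15.5 cube at (4.5, 10) misses the remaining region (no effect) — 1 connected region. The outline is a single polygon with 7 vertices. Extrusion per mm of travel: 0.8 × 0.12 / (π × 0.875²) = 0.039912. Accumulating E over each segment gives final E = 2.4820.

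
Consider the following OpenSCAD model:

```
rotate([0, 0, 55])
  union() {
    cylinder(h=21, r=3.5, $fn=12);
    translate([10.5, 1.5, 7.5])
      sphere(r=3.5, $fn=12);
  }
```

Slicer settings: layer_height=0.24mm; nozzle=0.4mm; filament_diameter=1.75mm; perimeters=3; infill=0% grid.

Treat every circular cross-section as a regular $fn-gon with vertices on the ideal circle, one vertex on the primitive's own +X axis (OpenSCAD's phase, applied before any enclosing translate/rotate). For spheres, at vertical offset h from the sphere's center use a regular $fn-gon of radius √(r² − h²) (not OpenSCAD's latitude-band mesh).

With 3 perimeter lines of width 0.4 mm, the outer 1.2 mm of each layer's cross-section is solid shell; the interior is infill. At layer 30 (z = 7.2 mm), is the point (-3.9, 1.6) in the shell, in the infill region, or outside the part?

At z = 7.2 mm: the r=3.5 cylinder contributes a regular 12-gon of circumradius 3.5; the r=3.5 sphere at (10.5, 1.5) contributes a regular 12-gon of circumradius √(3.5²−0.3²) = 3.487; Combining (union): the 2 present regions are separate (no shared area or edge), so areas and boundary lengths simply add and each stays a separate island — 2 connected regions; (whole slice rotated 55° about Z — lengths, areas and connectivity unchanged). Overall, the cross-section has 2 separate islands. Undo the 55° rotation: the query point maps to (-0.926, 4.112) in the un-rotated model frame. The nearest boundary edge runs (-1.75, 3.03)→(0.00, 3.50); distance from the point to it = 0.83 mm. The point is not inside any of the regions above, so it lies outside the cross-section (0.83 mm from the nearest boundary).

outside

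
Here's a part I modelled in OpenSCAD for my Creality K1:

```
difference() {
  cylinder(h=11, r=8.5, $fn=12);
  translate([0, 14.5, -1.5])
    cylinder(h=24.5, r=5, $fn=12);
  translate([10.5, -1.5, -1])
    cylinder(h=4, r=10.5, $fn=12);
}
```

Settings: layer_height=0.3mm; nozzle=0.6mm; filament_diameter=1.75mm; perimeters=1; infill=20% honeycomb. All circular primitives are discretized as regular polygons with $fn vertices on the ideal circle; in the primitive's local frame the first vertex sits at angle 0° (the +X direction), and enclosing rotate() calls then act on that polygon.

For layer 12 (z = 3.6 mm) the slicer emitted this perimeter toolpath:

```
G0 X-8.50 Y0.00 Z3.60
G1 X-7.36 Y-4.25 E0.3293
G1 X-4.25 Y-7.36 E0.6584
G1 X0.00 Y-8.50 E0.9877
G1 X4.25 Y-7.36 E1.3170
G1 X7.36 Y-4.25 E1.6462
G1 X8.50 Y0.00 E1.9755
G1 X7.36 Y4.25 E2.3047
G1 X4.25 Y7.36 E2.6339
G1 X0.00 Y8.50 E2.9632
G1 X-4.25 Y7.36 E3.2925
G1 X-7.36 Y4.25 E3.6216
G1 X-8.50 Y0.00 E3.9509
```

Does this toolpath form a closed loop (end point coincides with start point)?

yes

Start point (G0): (-8.50, 0.00). End point (last G1): the path returns to the start — closed.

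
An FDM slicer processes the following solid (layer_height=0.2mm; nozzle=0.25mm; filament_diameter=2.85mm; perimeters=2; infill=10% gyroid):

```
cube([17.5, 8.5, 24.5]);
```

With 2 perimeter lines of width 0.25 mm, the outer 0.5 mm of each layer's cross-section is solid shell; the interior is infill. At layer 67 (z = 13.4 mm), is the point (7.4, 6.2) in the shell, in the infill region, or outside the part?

At z = 13.4 mm: the cube (footprint 17.5×8.5) is included at this height. Overall, the cross-section is a single solid region. The nearest boundary edge runs (17.50, 8.50)→(0.00, 8.50); distance from the point to it = 2.30 mm. The point is inside the cross-section and 2.30 mm from the nearest boundary — more than the 0.5 mm shell width (2 × 0.25), so it's in the infill interior.

infill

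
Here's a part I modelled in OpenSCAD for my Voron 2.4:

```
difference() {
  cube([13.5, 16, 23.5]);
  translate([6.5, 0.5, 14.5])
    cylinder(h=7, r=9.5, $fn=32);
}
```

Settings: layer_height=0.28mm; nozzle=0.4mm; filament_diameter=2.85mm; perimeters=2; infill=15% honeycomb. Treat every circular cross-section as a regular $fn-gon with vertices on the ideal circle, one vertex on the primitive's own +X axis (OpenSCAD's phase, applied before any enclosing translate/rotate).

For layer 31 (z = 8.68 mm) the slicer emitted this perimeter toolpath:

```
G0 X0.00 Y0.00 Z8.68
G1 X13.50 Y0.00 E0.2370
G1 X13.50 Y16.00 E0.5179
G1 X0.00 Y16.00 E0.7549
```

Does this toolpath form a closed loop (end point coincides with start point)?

no

Start point (G0): (0.00, 0.00). End point (last G1): the path does not return to the start — open.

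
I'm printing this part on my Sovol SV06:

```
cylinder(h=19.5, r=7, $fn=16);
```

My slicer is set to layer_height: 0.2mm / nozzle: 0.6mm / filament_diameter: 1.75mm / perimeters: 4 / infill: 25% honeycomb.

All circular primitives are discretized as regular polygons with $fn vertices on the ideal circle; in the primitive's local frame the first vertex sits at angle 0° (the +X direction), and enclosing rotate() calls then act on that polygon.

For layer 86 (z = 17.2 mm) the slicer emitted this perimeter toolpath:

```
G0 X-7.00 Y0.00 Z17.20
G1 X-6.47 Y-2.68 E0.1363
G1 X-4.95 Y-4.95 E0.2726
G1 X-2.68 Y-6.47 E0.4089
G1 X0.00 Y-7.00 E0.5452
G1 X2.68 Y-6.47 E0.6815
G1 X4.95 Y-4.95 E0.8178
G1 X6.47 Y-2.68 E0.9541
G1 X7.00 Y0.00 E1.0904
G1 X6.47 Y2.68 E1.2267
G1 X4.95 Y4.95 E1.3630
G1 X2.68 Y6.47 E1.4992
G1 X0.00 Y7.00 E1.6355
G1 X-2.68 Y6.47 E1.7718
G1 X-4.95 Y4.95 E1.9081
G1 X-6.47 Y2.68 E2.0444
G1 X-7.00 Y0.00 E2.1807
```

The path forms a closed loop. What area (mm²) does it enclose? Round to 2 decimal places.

150.08 mm²

Apply the shoelace formula to the sequence of (X, Y) vertices; enclosed area = 150.08 mm².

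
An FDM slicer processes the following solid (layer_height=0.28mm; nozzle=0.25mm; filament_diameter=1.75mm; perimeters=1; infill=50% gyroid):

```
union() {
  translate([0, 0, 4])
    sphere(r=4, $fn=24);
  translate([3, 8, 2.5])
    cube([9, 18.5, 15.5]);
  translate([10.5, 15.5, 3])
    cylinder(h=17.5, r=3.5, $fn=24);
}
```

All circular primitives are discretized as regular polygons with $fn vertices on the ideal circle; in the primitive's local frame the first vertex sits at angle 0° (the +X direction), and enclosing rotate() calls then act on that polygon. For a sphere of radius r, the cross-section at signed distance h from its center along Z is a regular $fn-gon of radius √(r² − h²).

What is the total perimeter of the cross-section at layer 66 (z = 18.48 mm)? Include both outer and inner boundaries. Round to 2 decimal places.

21.93 mm

At z = 18.48 mm: the sphere is absent (|z−center|=14.480 > r=4); the cube at (3, 8) is absent (z outside [2.5, 18]); the cylinder at (10.5, 15.5): section is a regular 24-gon, circumradius r=3.5 (perimeter = 2·24·3.500·sin(180°/24) = 21.93 mm); Combining (union): only the r=3.5 cylinder at (10.5, 15.5) is present, so the union is just that shape — boundary = 21.93 mm. Overall, the cross-section is a single solid region. Total boundary length (outer) = 21.93 mm.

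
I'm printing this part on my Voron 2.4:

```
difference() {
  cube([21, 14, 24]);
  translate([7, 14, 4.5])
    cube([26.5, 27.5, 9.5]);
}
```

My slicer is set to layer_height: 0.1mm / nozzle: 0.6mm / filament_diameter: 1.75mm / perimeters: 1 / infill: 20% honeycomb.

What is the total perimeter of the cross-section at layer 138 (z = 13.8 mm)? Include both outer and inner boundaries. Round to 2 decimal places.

At z = 13.8 mm: the 21×14 cube contributes its full rectangle (perimeter 70.00 mm); the cube at (7, 14) (footprint 26.5×27.5) is included at this height (perimeter 108.00 mm); After the difference (first − rest): starting from the 21×14 cube, the 26.5×27.5 cube at (7, 14) misses the remaining region (no effect) — boundary = 70.00 mm. Overall, the cross-section is a single solid region. Total boundary length (outer) = 70.00 mm.

70.00 mm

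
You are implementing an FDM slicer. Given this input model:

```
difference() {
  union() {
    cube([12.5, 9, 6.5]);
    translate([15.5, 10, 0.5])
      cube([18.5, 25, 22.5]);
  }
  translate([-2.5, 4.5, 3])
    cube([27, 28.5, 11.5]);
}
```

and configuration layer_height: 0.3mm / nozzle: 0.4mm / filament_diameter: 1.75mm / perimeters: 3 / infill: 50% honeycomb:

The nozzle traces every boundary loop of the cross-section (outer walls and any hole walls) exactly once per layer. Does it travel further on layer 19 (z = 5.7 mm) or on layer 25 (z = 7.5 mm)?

Layer 19 (z = 5.7): the cube (footprint 12.5×9) is included at this height (perimeter 43.00 mm); the cube at (15.5, 10) (footprint 18.5×25) is included at this height (perimeter 87.00 mm); Combining (union): the 2 present regions are separate (no shared area or edge), so areas and boundary lengths simply add and each stays a separate island — boundary = 130.00 mm; the cube at (-2.5, 4.5) is present — its section is the full 27×28.5 rectangle (perimeter 111.00 mm); After the difference (first − rest): starting from that combined region, the 27×28.5 cube at (-2.5, 4.5) partially overlaps it — only the 263.25 mm² overlap (of its 769.50 mm²) is removed, clipping the outline — boundary = 121.00 mm. So its perimeter = 121.00 mm. Layer 25 (z = 7.5): the cube is absent (z outside [0, 6.5]); the 18.5×25 cube at (15.5, 10) contributes its full rectangle (perimeter 87.00 mm); Combining (union): only the 18.5×25 cube at (15.5, 10) is present, so the union is just that shape — boundary = 87.00 mm; the cube at (-2.5, 4.5) is present — its section is the full 27×28.5 rectangle (perimeter 111.00 mm); After the difference (first − rest): starting from that combined region, the 27×28.5 cube at (-2.5, 4.5) partially overlaps it — only the 207.00 mm² overlap (of its 769.50 mm²) is removed, clipping the outline — boundary = 87.00 mm. So its perimeter = 87.00 mm. Layer 19 is larger (121.00 vs 87.00 mm).

layer 19 (z = 5.7 mm)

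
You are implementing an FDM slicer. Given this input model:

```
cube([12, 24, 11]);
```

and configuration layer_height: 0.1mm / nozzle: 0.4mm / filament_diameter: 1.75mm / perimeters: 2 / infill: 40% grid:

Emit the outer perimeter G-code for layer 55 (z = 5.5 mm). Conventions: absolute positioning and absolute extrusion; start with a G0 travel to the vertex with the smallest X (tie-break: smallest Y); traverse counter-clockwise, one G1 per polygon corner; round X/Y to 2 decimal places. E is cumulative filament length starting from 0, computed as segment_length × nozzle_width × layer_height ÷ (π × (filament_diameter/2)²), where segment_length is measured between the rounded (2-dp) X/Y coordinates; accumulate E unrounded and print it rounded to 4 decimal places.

At z = 5.5 mm: the 12×24 cube contributes its full rectangle. The outline is a single polygon with 4 vertices. Extrusion per mm of travel: 0.4 × 0.1 / (π × 0.875²) = 0.016630. Accumulating E over each segment gives final E = 1.1974.

G0 X0.00 Y0.00 Z5.50
G1 X12.00 Y0.00 E0.1996
G1 X12.00 Y24.00 E0.5987
G1 X0.00 Y24.00 E0.7982
G1 X0.00 Y0.00 E1.1974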